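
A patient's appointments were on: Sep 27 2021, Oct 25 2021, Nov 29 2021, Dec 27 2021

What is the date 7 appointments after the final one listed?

Jul 25 2022

All Mondays; the gaps (28, 35, 28) vary with month length.
This is the last Monday of each month.
Last Monday of January 2022: Jan 31 2022.
February 2022 ends with Monday Feb 28 2022.
March 2022 ends with Monday Mar 28 2022.
Last Monday of April 2022: Apr 25 2022.
Last Monday of May 2022: May 30 2022.
June 2022 ends with Monday Jun 27 2022.
Last Monday of July 2022: Jul 25 2022.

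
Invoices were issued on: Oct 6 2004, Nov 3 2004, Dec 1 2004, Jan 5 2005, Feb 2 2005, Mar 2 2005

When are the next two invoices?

Apr 6 2005, May 4 2005

All dates are Wednesdays, 28, 28, 35, 28, 28 days apart.
Specifically, the 1st Wednesday of each month.
April 2005 — 1st Wednesday is Apr 6 2005.
May 2005 — 1st Wednesday is May 4 2005.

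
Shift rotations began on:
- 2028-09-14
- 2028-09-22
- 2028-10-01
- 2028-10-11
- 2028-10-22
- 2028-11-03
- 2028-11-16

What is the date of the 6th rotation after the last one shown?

The spacing grows by 1 each time: 8, 9, 10, 11, 12, 13 days.
Next gap: 14 days. 2028-11-16 + 14 days = 2028-11-30.
Next gap: 15 days. 2028-11-30 + 15 days = 2028-12-15.
Next gap: 16 days. 2028-12-15 + 16 days = 2028-12-31.
Next gap: 17 days. 2028-12-31 + 17 days = 2029-01-17.
Next gap: 18 days. 2029-01-17 + 18 days = 2029-02-04.
Next gap: 19 days. 2029-02-04 + 19 days = 2029-02-23.

2029-02-23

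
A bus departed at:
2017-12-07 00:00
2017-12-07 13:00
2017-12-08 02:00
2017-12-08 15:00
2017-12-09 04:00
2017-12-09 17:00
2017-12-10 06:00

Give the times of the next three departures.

The interval is a steady 13 hours (13, 13, 13, 13, 13, 13).
2017-12-10 06:00 + 13 h = 2017-12-10 19:00.
2017-12-10 19:00 + 13 h = 2017-12-11 08:00.
2017-12-11 08:00 + 13 h = 2017-12-11 21:00.

2017-12-10 19:00, 2017-12-11 08:00, 2017-12-11 21:00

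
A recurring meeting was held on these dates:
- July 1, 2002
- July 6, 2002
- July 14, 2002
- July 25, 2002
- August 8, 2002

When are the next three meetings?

August 25, 2002; September 14, 2002; October 7, 2002

Gaps: 5, 8, 11, 14 days — each gap is 3 larger than the previous one.
Next gap: 17 days. August 8, 2002 + 17 days = August 25, 2002.
Next gap: 20 days. August 25, 2002 + 20 days = September 14, 2002.
Next gap: 23 days. September 14, 2002 + 23 days = October 7, 2002.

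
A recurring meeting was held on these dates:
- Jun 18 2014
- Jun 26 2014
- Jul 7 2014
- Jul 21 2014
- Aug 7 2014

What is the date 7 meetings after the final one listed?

Feb 26 2015

Intervals are 8, 11, 14, 17 days — an arithmetic progression with common difference 3.
Next gap: 20 days. Aug 7 2014 + 20 days = Aug 27 2014.
Next gap: 23 days. Aug 27 2014 + 23 days = Sep 19 2014.
Next gap: 26 days. Sep 19 2014 + 26 days = Oct 15 2014.
Next gap: 29 days. Oct 15 2014 + 29 days = Nov 13 2014.
Next gap: 32 days. Nov 13 2014 + 32 days = Dec 15 2014.
Next gap: 35 days. Dec 15 2014 + 35 days = Jan 19 2015.
Next gap: 38 days. Jan 19 2015 + 38 days = Feb 26 2015.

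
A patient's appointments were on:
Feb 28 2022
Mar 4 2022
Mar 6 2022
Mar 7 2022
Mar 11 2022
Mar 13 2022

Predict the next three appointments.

Mar 14 2022, Mar 18 2022, Mar 20 2022

Every event lands on a Monday or Friday or Sunday (gaps cycle 4, 2, 1, 4, 2).
So the schedule is: every Monday, Friday and Sunday.
The following Monday is Mar 14 2022.
The following Friday is Mar 18 2022.
The following Sunday is Mar 20 2022.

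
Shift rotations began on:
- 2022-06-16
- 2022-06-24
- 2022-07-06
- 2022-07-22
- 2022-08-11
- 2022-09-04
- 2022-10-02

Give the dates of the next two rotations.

Gaps: 8, 12, 16, 20, 24, 28 days — each gap is 4 larger than the previous one.
Next gap: 32 days. 2022-10-02 + 32 days = 2022-11-03.
Next gap: 36 days. 2022-11-03 + 36 days = 2022-12-09.

2022-11-03, 2022-12-09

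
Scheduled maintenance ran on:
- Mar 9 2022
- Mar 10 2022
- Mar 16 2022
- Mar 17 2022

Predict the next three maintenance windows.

The gap pattern 1, 6, 1 repeats every 2 events.
These are the Wednesdays and Thursdays of each week.
Next Wednesday: Mar 23 2022.
Next Thursday: Mar 24 2022.
Next Wednesday: Mar 30 2022.

Mar 23 2022, Mar 24 2022, Mar 30 2022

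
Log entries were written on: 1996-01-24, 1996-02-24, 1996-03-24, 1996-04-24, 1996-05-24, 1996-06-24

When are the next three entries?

1996-07-24, 1996-08-24, 1996-09-24

Gaps: 31, 29, 31, 30, 31 days — not constant. Every event is on the 24th of the month.
Pattern: the 24th of each month.
July 1996: 1996-07-24.
Next: August 1996 → 1996-08-24.
Next: September 1996 → 1996-09-24.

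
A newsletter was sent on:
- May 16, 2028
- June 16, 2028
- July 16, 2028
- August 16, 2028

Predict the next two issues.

Gaps: 31, 30, 31 days — not constant. Every event is on the 16th of the month.
Pattern: the 16th of each month.
September 2028: September 16, 2028.
Next: October 2028 → October 16, 2028.

September 16, 2028; October 16, 2028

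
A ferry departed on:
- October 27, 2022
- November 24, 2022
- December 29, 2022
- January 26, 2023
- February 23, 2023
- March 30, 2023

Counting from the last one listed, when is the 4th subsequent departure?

July 27, 2023

All Thursdays; the gaps (28, 35, 28, 28, 35) vary with month length.
This is the last Thursday of each month.
April 2023 ends with Thursday April 27, 2023.
Last Thursday of May 2023: May 25, 2023.
June 2023 ends with Thursday June 29, 2023.
July 2023 ends with Thursday July 27, 2023.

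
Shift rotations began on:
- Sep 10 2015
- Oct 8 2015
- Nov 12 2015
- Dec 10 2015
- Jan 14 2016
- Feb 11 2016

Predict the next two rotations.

Mar 10 2016, Apr 14 2016

Gaps: 28, 35, 28, 35, 28 days — a mix of 28 and 35. Every date is a Thursday.
Each is the 2nd Thursday of its month.
2nd Thursday of March 2016: Mar 10 2016.
April 2016 — 2nd Thursday is Apr 14 2016.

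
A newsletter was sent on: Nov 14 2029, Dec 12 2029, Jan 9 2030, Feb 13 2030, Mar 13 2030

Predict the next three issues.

Apr 10 2030, May 8 2030, Jun 12 2030

These are Wednesdays at 28- or 35-day spacing (28, 28, 35, 28).
The pattern: 2nd Wednesday of the month.
April 2030 — 2nd Wednesday is Apr 10 2030.
May 2030 — 2nd Wednesday is May 8 2030.
2nd Wednesday of June 2030: Jun 12 2030.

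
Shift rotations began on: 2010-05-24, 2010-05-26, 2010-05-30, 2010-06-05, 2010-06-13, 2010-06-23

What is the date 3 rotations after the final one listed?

Intervals are 2, 4, 6, 8, 10 days — an arithmetic progression with common difference 2.
Next gap: 12 days. 2010-06-23 + 12 days = 2010-07-05.
Next gap: 14 days. 2010-07-05 + 14 days = 2010-07-19.
Next gap: 16 days. 2010-07-19 + 16 days = 2010-08-04.

2010-08-04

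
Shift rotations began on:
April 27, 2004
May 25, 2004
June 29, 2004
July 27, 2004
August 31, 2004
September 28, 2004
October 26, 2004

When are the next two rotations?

November 30, 2004; December 28, 2004

These are Tuesdays with 28, 35, 28, 35, 28, 28-day gaps.
Each is the final Tuesday of its month — June 29, 2004 is past the 28th, so '4th Tuesday' doesn't fit.
Last Tuesday of November 2004: November 30, 2004.
December 2004 ends with Tuesday December 28, 2004.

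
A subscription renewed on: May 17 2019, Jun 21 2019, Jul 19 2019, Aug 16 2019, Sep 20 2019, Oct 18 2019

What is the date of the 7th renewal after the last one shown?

May 15 2020

These are Fridays at 28- or 35-day spacing (35, 28, 28, 35, 28).
The pattern: 3rd Friday of the month.
November 2019 — 3rd Friday is Nov 15 2019.
3rd Friday of December 2019: Dec 20 2019.
3rd Friday of January 2020: Jan 17 2020.
3rd Friday of February 2020: Feb 21 2020.
March 2020 — 3rd Friday is Mar 20 2020.
April 2020 — 3rd Friday is Apr 17 2020.
3rd Friday of May 2020: May 15 2020.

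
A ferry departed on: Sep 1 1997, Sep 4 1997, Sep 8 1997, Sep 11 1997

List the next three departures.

Every event lands on a Monday or Thursday (gaps cycle 3, 4, 3).
So the schedule is: every Monday and Thursday.
Next Monday: Sep 15 1997.
Next Thursday: Sep 18 1997.
Next Monday: Sep 22 1997.

Sep 15 1997, Sep 18 1997, Sep 22 1997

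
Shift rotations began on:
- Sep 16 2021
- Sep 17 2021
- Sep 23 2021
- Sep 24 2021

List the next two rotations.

Sep 30 2021, Oct 1 2021

Every event lands on a Thursday or Friday (gaps cycle 1, 6, 1).
So the schedule is: every Thursday and Friday.
Next Thursday: Sep 30 2021.
The following Friday is Oct 1 2021.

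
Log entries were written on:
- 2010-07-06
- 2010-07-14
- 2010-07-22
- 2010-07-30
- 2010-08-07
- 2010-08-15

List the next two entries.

The spacing is 8, 8, 8, 8, 8 days — always 8 days.
2010-08-15 + 8 days = 2010-08-23.
2010-08-23 + 8 days = 2010-08-31.

2010-08-23, 2010-08-31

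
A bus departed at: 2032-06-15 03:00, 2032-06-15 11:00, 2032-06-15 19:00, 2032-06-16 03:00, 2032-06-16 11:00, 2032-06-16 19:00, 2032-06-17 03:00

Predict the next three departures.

Gaps: 8, 8, 8, 8, 8, 8 hours — each event is 8 hours after the previous one.
2032-06-17 03:00 + 8 h = 2032-06-17 11:00.
2032-06-17 11:00 + 8 h = 2032-06-17 19:00.
2032-06-17 19:00 + 8 h = 2032-06-18 03:00.

2032-06-17 11:00, 2032-06-17 19:00, 2032-06-18 03:00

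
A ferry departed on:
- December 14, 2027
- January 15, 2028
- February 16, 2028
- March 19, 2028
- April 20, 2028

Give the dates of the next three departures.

May 22, 2028; June 23, 2028; July 25, 2028

The spacing is 32, 32, 32, 32 days — always 32 days.
April 20, 2028 + 32 days = May 22, 2028.
May 22, 2028 + 32 days = June 23, 2028.
June 23, 2028 + 32 days = July 25, 2028.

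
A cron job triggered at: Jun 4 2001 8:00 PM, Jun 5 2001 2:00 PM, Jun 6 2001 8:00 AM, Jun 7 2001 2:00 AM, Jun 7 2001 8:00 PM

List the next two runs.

Spacing: 18, 18, 18, 18 h — constant 18 h.
Jun 7 2001 8:00 PM + 18 h = Jun 8 2001 2:00 PM.
Jun 8 2001 2:00 PM + 18 h = Jun 9 2001 8:00 AM.

Jun 8 2001 2:00 PM, Jun 9 2001 8:00 AM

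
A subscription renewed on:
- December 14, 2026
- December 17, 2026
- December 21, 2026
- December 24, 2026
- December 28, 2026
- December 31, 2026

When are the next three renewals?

January 4, 2027; January 7, 2027; January 11, 2027

Every event lands on a Monday or Thursday (gaps cycle 3, 4, 3, 4, 3).
So the schedule is: every Monday and Thursday.
Next Monday: January 4, 2027.
Next Thursday: January 7, 2027.
Next Monday: January 11, 2027.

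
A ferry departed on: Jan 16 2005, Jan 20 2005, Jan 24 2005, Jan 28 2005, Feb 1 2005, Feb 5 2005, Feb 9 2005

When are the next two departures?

Gaps between consecutive events: 4, 4, 4, 4, 4, 4 days — a constant 4-day interval.
Feb 9 2005 + 4 days = Feb 13 2005.
Feb 13 2005 + 4 days = Feb 17 2005.

Feb 13 2005, Feb 17 2005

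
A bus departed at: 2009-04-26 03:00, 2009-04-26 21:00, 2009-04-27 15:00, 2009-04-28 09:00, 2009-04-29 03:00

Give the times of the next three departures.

2009-04-29 21:00, 2009-04-30 15:00, 2009-05-01 09:00

The interval is a steady 18 hours (18, 18, 18, 18).
2009-04-29 03:00 + 18 h = 2009-04-29 21:00.
2009-04-29 21:00 + 18 h = 2009-04-30 15:00.
2009-04-30 15:00 + 18 h = 2009-05-01 09:00.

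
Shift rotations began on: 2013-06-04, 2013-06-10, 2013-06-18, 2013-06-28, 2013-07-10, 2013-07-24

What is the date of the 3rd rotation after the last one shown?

The spacing grows by 2 each time: 6, 8, 10, 12, 14 days.
Next gap: 16 days. 2013-07-24 + 16 days = 2013-08-09.
Next gap: 18 days. 2013-08-09 + 18 days = 2013-08-27.
Next gap: 20 days. 2013-08-27 + 20 days = 2013-09-16.

2013-09-16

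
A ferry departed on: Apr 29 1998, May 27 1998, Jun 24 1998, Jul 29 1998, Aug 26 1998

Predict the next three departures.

All Wednesdays; the gaps (28, 28, 35, 28) vary with month length.
This is the last Wednesday of each month.
September 1998 ends with Wednesday Sep 30 1998.
October 1998 ends with Wednesday Oct 28 1998.
Last Wednesday of November 1998: Nov 25 1998.

Sep 30 1998, Oct 28 1998, Nov 25 1998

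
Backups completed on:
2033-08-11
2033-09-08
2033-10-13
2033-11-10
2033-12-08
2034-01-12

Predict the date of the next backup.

2034-02-09

These are Thursdays at 28- or 35-day spacing (28, 35, 28, 28, 35).
The pattern: 2nd Thursday of the month.
2nd Thursday of February 2034: 2034-02-09.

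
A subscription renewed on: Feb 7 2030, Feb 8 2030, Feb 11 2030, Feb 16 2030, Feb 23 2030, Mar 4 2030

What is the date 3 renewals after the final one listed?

Intervals are 1, 3, 5, 7, 9 days — an arithmetic progression with common difference 2.
Next gap: 11 days. Mar 4 2030 + 11 days = Mar 15 2030.
Next gap: 13 days. Mar 15 2030 + 13 days = Mar 28 2030.
Next gap: 15 days. Mar 28 2030 + 15 days = Apr 12 2030.

Apr 12 2030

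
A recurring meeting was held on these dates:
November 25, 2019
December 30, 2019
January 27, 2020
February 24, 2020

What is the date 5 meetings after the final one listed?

All Mondays; the gaps (35, 28, 28) vary with month length.
This is the last Monday of each month.
Last Monday of March 2020: March 30, 2020.
Last Monday of April 2020: April 27, 2020.
Last Monday of May 2020: May 25, 2020.
June 2020 ends with Monday June 29, 2020.
July 2020 ends with Monday July 27, 2020.

July 27, 2020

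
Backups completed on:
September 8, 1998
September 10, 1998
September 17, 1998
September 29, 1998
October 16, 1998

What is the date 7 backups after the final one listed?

The spacing grows by 5 each time: 2, 7, 12, 17 days.
Next gap: 22 days. October 16, 1998 + 22 days = November 7, 1998.
Next gap: 27 days. November 7, 1998 + 27 days = December 4, 1998.
Next gap: 32 days. December 4, 1998 + 32 days = January 5, 1999.
Next gap: 37 days. January 5, 1999 + 37 days = February 11, 1999.
Next gap: 42 days. February 11, 1999 + 42 days = March 25, 1999.
Next gap: 47 days. March 25, 1999 + 47 days = May 11, 1999.
Next gap: 52 days. May 11, 1999 + 52 days = July 2, 1999.

July 2, 1999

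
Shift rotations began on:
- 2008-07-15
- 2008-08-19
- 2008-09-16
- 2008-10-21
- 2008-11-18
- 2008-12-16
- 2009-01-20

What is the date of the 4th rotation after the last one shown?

2009-05-19

Gaps: 35, 28, 35, 28, 28, 35 days — a mix of 28 and 35. Every date is a Tuesday.
Each is the 3rd Tuesday of its month.
February 2009 — 3rd Tuesday is 2009-02-17.
3rd Tuesday of March 2009: 2009-03-17.
3rd Tuesday of April 2009: 2009-04-21.
3rd Tuesday of May 2009: 2009-05-19.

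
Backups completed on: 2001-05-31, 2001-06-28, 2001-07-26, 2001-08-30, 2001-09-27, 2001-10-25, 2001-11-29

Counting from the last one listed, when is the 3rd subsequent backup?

These are Thursdays with 28, 28, 35, 28, 28, 35-day gaps.
Each is the final Thursday of its month — 2001-05-31 is past the 28th, so '4th Thursday' doesn't fit.
Last Thursday of December 2001: 2001-12-27.
Last Thursday of January 2002: 2002-01-31.
February 2002 ends with Thursday 2002-02-28.

2002-02-28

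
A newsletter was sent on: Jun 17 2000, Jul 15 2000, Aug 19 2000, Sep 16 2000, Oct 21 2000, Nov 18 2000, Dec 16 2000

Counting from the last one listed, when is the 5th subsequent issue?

All dates are Saturdays, 28, 35, 28, 35, 28, 28 days apart.
Specifically, the 3rd Saturday of each month.
3rd Saturday of January 2001: Jan 20 2001.
3rd Saturday of February 2001: Feb 17 2001.
March 2001 — 3rd Saturday is Mar 17 2001.
April 2001 — 3rd Saturday is Apr 21 2001.
May 2001 — 3rd Saturday is May 19 2001.

May 19 2001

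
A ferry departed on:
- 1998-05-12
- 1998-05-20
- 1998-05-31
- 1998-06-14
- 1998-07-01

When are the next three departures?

1998-07-21, 1998-08-13, 1998-09-08

The spacing grows by 3 each time: 8, 11, 14, 17 days.
Next gap: 20 days. 1998-07-01 + 20 days = 1998-07-21.
Next gap: 23 days. 1998-07-21 + 23 days = 1998-08-13.
Next gap: 26 days. 1998-08-13 + 26 days = 1998-09-08.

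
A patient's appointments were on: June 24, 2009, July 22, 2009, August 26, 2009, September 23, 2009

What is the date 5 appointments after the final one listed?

February 24, 2010

Gaps: 28, 35, 28 days — a mix of 28 and 35. Every date is a Wednesday.
Each is the 4th Wednesday of its month.
4th Wednesday of October 2009: October 28, 2009.
November 2009 — 4th Wednesday is November 25, 2009.
December 2009 — 4th Wednesday is December 23, 2009.
4th Wednesday of January 2010: January 27, 2010.
February 2010 — 4th Wednesday is February 24, 2010.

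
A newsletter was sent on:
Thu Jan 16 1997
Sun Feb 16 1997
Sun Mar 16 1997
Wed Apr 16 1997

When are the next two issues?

Fri May 16 1997, Mon Jun 16 1997

The day-of-month is always 16 (31, 28, 31 days between events).
So this recurs on the 16th of each month.
Next: May 1997 → Fri May 16 1997.
June 1997: Mon Jun 16 1997.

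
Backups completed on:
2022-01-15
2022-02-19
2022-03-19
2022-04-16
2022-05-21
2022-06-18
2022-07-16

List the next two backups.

Gaps: 35, 28, 28, 35, 28, 28 days — a mix of 28 and 35. Every date is a Saturday.
Each is the 3rd Saturday of its month.
3rd Saturday of August 2022: 2022-08-20.
3rd Saturday of September 2022: 2022-09-17.

2022-08-20, 2022-09-17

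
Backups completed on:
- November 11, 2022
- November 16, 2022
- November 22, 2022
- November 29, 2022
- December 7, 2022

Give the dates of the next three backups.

December 16, 2022; December 26, 2022; January 6, 2023

The spacing grows by 1 each time: 5, 6, 7, 8 days.
Next gap: 9 days. December 7, 2022 + 9 days = December 16, 2022.
Next gap: 10 days. December 16, 2022 + 10 days = December 26, 2022.
Next gap: 11 days. December 26, 2022 + 11 days = January 6, 2023.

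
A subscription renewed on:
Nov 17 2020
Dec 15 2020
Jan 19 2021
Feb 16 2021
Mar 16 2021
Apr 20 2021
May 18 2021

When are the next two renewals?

Jun 15 2021, Jul 20 2021

These are Tuesdays at 28- or 35-day spacing (28, 35, 28, 28, 35, 28).
The pattern: 3rd Tuesday of the month.
June 2021 — 3rd Tuesday is Jun 15 2021.
July 2021 — 3rd Tuesday is Jul 20 2021.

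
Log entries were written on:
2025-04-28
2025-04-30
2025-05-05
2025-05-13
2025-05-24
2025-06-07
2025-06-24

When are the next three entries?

Intervals are 2, 5, 8, 11, 14, 17 days — an arithmetic progression with common difference 3.
Next gap: 20 days. 2025-06-24 + 20 days = 2025-07-14.
Next gap: 23 days. 2025-07-14 + 23 days = 2025-08-06.
Next gap: 26 days. 2025-08-06 + 26 days = 2025-09-01.

2025-07-14, 2025-08-06, 2025-09-01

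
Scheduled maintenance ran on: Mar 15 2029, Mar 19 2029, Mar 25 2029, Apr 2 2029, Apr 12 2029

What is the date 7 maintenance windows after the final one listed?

Aug 16 2029

The spacing grows by 2 each time: 4, 6, 8, 10 days.
Next gap: 12 days. Apr 12 2029 + 12 days = Apr 24 2029.
Next gap: 14 days. Apr 24 2029 + 14 days = May 8 2029.
Next gap: 16 days. May 8 2029 + 16 days = May 24 2029.
Next gap: 18 days. May 24 2029 + 18 days = Jun 11 2029.
Next gap: 20 days. Jun 11 2029 + 20 days = Jul 1 2029.
Next gap: 22 days. Jul 1 2029 + 22 days = Jul 23 2029.
Next gap: 24 days. Jul 23 2029 + 24 days = Aug 16 2029.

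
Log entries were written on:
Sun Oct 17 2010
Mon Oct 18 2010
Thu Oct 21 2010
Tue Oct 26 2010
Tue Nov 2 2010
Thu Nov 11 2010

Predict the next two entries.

Mon Nov 22 2010, Sun Dec 5 2010

The spacing grows by 2 each time: 1, 3, 5, 7, 9 days.
Next gap: 11 days. Thu Nov 11 2010 + 11 days = Mon Nov 22 2010.
Next gap: 13 days. Mon Nov 22 2010 + 13 days = Sun Dec 5 2010.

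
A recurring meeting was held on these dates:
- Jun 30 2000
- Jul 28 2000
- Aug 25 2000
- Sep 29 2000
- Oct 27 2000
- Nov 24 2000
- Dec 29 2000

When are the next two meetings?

All Fridays; the gaps (28, 28, 35, 28, 28, 35) vary with month length.
This is the last Friday of each month.
January 2001 ends with Friday Jan 26 2001.
Last Friday of February 2001: Feb 23 2001.

Jan 26 2001, Feb 23 2001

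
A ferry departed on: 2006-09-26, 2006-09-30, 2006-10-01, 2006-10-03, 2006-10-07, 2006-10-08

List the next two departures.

2006-10-10, 2006-10-14

Every event lands on a Tuesday or Saturday or Sunday (gaps cycle 4, 1, 2, 4, 1).
So the schedule is: every Tuesday, Saturday and Sunday.
Next Tuesday: 2006-10-10.
Next Saturday: 2006-10-14.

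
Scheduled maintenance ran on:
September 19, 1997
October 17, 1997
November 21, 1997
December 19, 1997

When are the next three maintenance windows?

All dates are Fridays, 28, 35, 28 days apart.
Specifically, the 3rd Friday of each month.
3rd Friday of January 1998: January 16, 1998.
3rd Friday of February 1998: February 20, 1998.
March 1998 — 3rd Friday is March 20, 1998.

January 16, 1998; February 20, 1998; March 20, 1998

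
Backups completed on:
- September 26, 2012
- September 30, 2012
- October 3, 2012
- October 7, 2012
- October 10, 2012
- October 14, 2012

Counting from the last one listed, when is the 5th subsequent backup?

October 31, 2012

Every event lands on a Wednesday or Sunday (gaps cycle 4, 3, 4, 3, 4).
So the schedule is: every Wednesday and Sunday.
The following Wednesday is October 17, 2012.
The following Sunday is October 21, 2012.
Next Wednesday: October 24, 2012.
Next Sunday: October 28, 2012.
The following Wednesday is October 31, 2012.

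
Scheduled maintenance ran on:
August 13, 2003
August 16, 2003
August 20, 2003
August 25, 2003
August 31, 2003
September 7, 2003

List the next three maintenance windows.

The spacing grows by 1 each time: 3, 4, 5, 6, 7 days.
Next gap: 8 days. September 7, 2003 + 8 days = September 15, 2003.
Next gap: 9 days. September 15, 2003 + 9 days = September 24, 2003.
Next gap: 10 days. September 24, 2003 + 10 days = October 4, 2003.

September 15, 2003; September 24, 2003; October 4, 2003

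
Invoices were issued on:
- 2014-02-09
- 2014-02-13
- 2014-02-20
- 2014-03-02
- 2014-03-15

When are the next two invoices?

2014-03-31, 2014-04-19

Intervals are 4, 7, 10, 13 days — an arithmetic progression with common difference 3.
Next gap: 16 days. 2014-03-15 + 16 days = 2014-03-31.
Next gap: 19 days. 2014-03-31 + 19 days = 2014-04-19.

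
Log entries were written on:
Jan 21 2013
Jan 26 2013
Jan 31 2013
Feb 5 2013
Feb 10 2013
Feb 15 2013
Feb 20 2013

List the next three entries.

Feb 25 2013, Mar 2 2013, Mar 7 2013

The spacing is 5, 5, 5, 5, 5, 5 days — always 5 days.
Feb 20 2013 + 5 days = Feb 25 2013.
Feb 25 2013 + 5 days = Mar 2 2013.
Mar 2 2013 + 5 days = Mar 7 2013.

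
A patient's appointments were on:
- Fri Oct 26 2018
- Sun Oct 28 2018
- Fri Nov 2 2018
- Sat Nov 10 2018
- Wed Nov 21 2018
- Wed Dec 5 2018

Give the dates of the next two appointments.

Sat Dec 22 2018, Fri Jan 11 2019

Intervals are 2, 5, 8, 11, 14 days — an arithmetic progression with common difference 3.
Next gap: 17 days. Wed Dec 5 2018 + 17 days = Sat Dec 22 2018.
Next gap: 20 days. Sat Dec 22 2018 + 20 days = Fri Jan 11 2019.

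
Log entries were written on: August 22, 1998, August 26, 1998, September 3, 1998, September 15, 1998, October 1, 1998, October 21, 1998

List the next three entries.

Gaps: 4, 8, 12, 16, 20 days — each gap is 4 larger than the previous one.
Next gap: 24 days. October 21, 1998 + 24 days = November 14, 1998.
Next gap: 28 days. November 14, 1998 + 28 days = December 12, 1998.
Next gap: 32 days. December 12, 1998 + 32 days = January 13, 1999.

November 14, 1998; December 12, 1998; January 13, 1999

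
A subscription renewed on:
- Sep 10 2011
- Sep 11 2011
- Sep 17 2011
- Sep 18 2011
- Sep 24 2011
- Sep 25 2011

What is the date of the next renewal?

Gaps: 1, 6, 1, 6, 1 days — not constant, but cyclic with period 2.
The events fall on every Saturday and Sunday.
The following Saturday is Oct 1 2011.

Oct 1 2011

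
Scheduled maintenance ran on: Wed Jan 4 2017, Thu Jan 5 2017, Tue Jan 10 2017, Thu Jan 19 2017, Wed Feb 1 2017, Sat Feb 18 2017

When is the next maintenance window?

Gaps: 1, 5, 9, 13, 17 days — each gap is 4 larger than the previous one.
Next gap: 21 days. Sat Feb 18 2017 + 21 days = Sat Mar 11 2017.

Sat Mar 11 2017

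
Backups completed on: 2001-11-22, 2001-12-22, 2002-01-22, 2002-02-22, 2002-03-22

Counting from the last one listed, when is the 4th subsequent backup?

2002-07-22

The day-of-month is always 22 (30, 31, 31, 28 days between events).
So this recurs on the 22nd of each month.
Next: April 2002 → 2002-04-22.
May 2002: 2002-05-22.
June 2002: 2002-06-22.
Next: July 2002 → 2002-07-22.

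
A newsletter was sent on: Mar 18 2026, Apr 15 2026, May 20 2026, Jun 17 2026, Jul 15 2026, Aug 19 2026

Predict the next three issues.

Sep 16 2026, Oct 21 2026, Nov 18 2026

These are Wednesdays at 28- or 35-day spacing (28, 35, 28, 28, 35).
The pattern: 3rd Wednesday of the month.
3rd Wednesday of September 2026: Sep 16 2026.
October 2026 — 3rd Wednesday is Oct 21 2026.
3rd Wednesday of November 2026: Nov 18 2026.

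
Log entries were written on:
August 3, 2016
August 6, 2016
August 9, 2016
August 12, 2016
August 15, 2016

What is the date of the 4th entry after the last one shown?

Gaps between consecutive events: 3, 3, 3, 3 days — a constant 3-day interval.
August 15, 2016 + 3 days = August 18, 2016.
August 18, 2016 + 3 days = August 21, 2016.
August 21, 2016 + 3 days = August 24, 2016.
August 24, 2016 + 3 days = August 27, 2016.

August 27, 2016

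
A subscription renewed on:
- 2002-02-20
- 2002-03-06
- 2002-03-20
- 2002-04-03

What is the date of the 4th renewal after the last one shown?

Every event comes 14 days after the last (14, 14, 14).
2002-04-03 + 14 days = 2002-04-17.
2002-04-17 + 14 days = 2002-05-01.
2002-05-01 + 14 days = 2002-05-15.
2002-05-15 + 14 days = 2002-05-29.

2002-05-29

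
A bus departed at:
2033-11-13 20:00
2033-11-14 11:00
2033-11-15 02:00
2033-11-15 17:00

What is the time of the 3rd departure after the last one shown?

2033-11-17 14:00

The interval is a steady 15 hours (15, 15, 15).
2033-11-15 17:00 + 15 h = 2033-11-16 08:00.
2033-11-16 08:00 + 15 h = 2033-11-16 23:00.
2033-11-16 23:00 + 15 h = 2033-11-17 14:00.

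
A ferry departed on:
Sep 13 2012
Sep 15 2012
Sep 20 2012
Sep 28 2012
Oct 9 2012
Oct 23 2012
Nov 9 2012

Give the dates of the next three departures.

Nov 29 2012, Dec 22 2012, Jan 17 2013

Gaps: 2, 5, 8, 11, 14, 17 days — each gap is 3 larger than the previous one.
Next gap: 20 days. Nov 9 2012 + 20 days = Nov 29 2012.
Next gap: 23 days. Nov 29 2012 + 23 days = Dec 22 2012.
Next gap: 26 days. Dec 22 2012 + 26 days = Jan 17 2013.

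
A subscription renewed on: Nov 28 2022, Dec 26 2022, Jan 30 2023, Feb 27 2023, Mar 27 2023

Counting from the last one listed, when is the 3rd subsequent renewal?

Jun 26 2023

These are Mondays with 28, 35, 28, 28-day gaps.
Each is the final Monday of its month — Jan 30 2023 is past the 28th, so '4th Monday' doesn't fit.
Last Monday of April 2023: Apr 24 2023.
May 2023 ends with Monday May 29 2023.
Last Monday of June 2023: Jun 26 2023.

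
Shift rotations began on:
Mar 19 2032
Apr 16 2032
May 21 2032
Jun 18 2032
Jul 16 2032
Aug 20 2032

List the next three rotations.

Gaps: 28, 35, 28, 28, 35 days — a mix of 28 and 35. Every date is a Friday.
Each is the 3rd Friday of its month.
September 2032 — 3rd Friday is Sep 17 2032.
October 2032 — 3rd Friday is Oct 15 2032.
3rd Friday of November 2032: Nov 19 2032.

Sep 17 2032, Oct 15 2032, Nov 19 2032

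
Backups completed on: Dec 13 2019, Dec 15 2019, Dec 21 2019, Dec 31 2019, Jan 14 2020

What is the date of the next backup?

Gaps: 2, 6, 10, 14 days — each gap is 4 larger than the previous one.
Next gap: 18 days. Jan 14 2020 + 18 days = Feb 1 2020.

Feb 1 2020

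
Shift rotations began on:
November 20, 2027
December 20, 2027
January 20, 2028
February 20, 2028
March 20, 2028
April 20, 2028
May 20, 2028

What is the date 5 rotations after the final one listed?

October 20, 2028

The day-of-month is always 20 (30, 31, 31, 29, 31, 30 days between events).
So this recurs on the 20th of each month.
June 2028: June 20, 2028.
Next: July 2028 → July 20, 2028.
August 2028: August 20, 2028.
September 2028: September 20, 2028.
Next: October 2028 → October 20, 2028.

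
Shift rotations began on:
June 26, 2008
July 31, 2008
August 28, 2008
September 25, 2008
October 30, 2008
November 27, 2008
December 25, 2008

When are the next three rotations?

These are Thursdays with 35, 28, 28, 35, 28, 28-day gaps.
Each is the final Thursday of its month — July 31, 2008 is past the 28th, so '4th Thursday' doesn't fit.
January 2009 ends with Thursday January 29, 2009.
Last Thursday of February 2009: February 26, 2009.
March 2009 ends with Thursday March 26, 2009.

January 29, 2009; February 26, 2009; March 26, 2009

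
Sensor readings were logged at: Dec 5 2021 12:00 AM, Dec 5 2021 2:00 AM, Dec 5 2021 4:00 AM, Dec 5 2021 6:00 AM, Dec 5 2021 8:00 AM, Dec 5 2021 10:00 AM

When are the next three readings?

The interval is a steady 2 hours (2, 2, 2, 2, 2).
Dec 5 2021 10:00 AM + 2 h = Dec 5 2021 12:00 PM.
Dec 5 2021 12:00 PM + 2 h = Dec 5 2021 2:00 PM.
Dec 5 2021 2:00 PM + 2 h = Dec 5 2021 4:00 PM.

Dec 5 2021 12:00 PM, Dec 5 2021 2:00 PM, Dec 5 2021 4:00 PM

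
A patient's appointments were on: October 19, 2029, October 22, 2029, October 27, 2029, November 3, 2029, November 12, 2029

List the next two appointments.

Gaps: 3, 5, 7, 9 days — each gap is 2 larger than the previous one.
Next gap: 11 days. November 12, 2029 + 11 days = November 23, 2029.
Next gap: 13 days. November 23, 2029 + 13 days = December 6, 2029.

November 23, 2029; December 6, 2029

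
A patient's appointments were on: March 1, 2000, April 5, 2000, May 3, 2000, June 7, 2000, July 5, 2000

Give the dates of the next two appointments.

All dates are Wednesdays, 35, 28, 35, 28 days apart.
Specifically, the 1st Wednesday of each month.
1st Wednesday of August 2000: August 2, 2000.
September 2000 — 1st Wednesday is September 6, 2000.

August 2, 2000; September 6, 2000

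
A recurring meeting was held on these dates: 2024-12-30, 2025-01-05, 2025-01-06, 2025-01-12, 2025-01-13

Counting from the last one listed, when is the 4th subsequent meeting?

2025-01-27

The gap pattern 6, 1, 6, 1 repeats every 2 events.
These are the Mondays and Sundays of each week.
The following Sunday is 2025-01-19.
The following Monday is 2025-01-20.
The following Sunday is 2025-01-26.
The following Monday is 2025-01-27.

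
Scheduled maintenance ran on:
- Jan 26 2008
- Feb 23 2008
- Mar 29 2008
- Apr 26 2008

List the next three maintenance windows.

May 31 2008, Jun 28 2008, Jul 26 2008

Every date is a Saturday; gaps 28, 35, 28 days.
Each is the last Saturday of its month (at least one falls on the 29th or later, ruling out '4th Saturday').
May 2008 ends with Saturday May 31 2008.
June 2008 ends with Saturday Jun 28 2008.
July 2008 ends with Saturday Jul 26 2008.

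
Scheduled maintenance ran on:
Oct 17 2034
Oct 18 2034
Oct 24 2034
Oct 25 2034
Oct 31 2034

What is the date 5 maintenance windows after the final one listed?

Nov 15 2034

The gap pattern 1, 6, 1, 6 repeats every 2 events.
These are the Tuesdays and Wednesdays of each week.
The following Wednesday is Nov 1 2034.
The following Tuesday is Nov 7 2034.
Next Wednesday: Nov 8 2034.
Next Tuesday: Nov 14 2034.
Next Wednesday: Nov 15 2034.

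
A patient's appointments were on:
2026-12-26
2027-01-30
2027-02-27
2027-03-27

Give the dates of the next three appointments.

2027-04-24, 2027-05-29, 2027-06-26

All Saturdays; the gaps (35, 28, 28) vary with month length.
This is the last Saturday of each month.
April 2027 ends with Saturday 2027-04-24.
Last Saturday of May 2027: 2027-05-29.
June 2027 ends with Saturday 2027-06-26.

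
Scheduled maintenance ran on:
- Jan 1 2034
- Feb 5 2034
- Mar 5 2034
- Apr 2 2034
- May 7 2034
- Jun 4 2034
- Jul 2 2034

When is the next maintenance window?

Aug 6 2034

Gaps: 35, 28, 28, 35, 28, 28 days — a mix of 28 and 35. Every date is a Sunday.
Each is the 1st Sunday of its month.
1st Sunday of August 2034: Aug 6 2034.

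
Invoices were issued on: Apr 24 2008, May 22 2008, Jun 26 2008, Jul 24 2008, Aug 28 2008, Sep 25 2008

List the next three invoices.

Gaps: 28, 35, 28, 35, 28 days — a mix of 28 and 35. Every date is a Thursday.
Each is the 4th Thursday of its month.
4th Thursday of October 2008: Oct 23 2008.
November 2008 — 4th Thursday is Nov 27 2008.
December 2008 — 4th Thursday is Dec 25 2008.

Oct 23 2008, Nov 27 2008, Dec 25 2008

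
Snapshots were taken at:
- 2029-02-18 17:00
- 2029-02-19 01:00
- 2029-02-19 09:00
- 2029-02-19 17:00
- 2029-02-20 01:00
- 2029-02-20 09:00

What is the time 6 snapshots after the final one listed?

Gaps: 8, 8, 8, 8, 8 hours — each event is 8 hours after the previous one.
2029-02-20 09:00 + 8 h = 2029-02-20 17:00.
2029-02-20 17:00 + 8 h = 2029-02-21 01:00.
2029-02-21 01:00 + 8 h = 2029-02-21 09:00.
2029-02-21 09:00 + 8 h = 2029-02-21 17:00.
2029-02-21 17:00 + 8 h = 2029-02-22 01:00.
2029-02-22 01:00 + 8 h = 2029-02-22 09:00.

2029-02-22 09:00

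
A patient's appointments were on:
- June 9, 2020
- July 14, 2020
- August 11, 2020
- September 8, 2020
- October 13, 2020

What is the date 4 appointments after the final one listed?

February 9, 2021

Gaps: 35, 28, 28, 35 days — a mix of 28 and 35. Every date is a Tuesday.
Each is the 2nd Tuesday of its month.
2nd Tuesday of November 2020: November 10, 2020.
2nd Tuesday of December 2020: December 8, 2020.
2nd Tuesday of January 2021: January 12, 2021.
2nd Tuesday of February 2021: February 9, 2021.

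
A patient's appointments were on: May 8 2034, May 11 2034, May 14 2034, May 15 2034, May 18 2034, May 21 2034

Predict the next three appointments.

Every event lands on a Monday or Thursday or Sunday (gaps cycle 3, 3, 1, 3, 3).
So the schedule is: every Monday, Thursday and Sunday.
Next Monday: May 22 2034.
The following Thursday is May 25 2034.
Next Sunday: May 28 2034.

May 22 2034, May 25 2034, May 28 2034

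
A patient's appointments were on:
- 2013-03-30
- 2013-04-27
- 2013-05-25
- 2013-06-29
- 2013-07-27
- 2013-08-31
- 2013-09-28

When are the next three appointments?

Every date is a Saturday; gaps 28, 28, 35, 28, 35, 28 days.
Each is the last Saturday of its month (at least one falls on the 29th or later, ruling out '4th Saturday').
October 2013 ends with Saturday 2013-10-26.
Last Saturday of November 2013: 2013-11-30.
December 2013 ends with Saturday 2013-12-28.

2013-10-26, 2013-11-30, 2013-12-28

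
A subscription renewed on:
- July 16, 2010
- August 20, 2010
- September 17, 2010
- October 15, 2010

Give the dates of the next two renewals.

November 19, 2010; December 17, 2010

These are Fridays at 28- or 35-day spacing (35, 28, 28).
The pattern: 3rd Friday of the month.
November 2010 — 3rd Friday is November 19, 2010.
December 2010 — 3rd Friday is December 17, 2010.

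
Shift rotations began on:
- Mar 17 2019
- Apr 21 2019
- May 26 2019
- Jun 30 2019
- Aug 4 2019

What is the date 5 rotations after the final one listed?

Jan 26 2020

Gaps between consecutive events: 35, 35, 35, 35 days — a constant 35-day interval.
Aug 4 2019 + 35 days = Sep 8 2019.
Sep 8 2019 + 35 days = Oct 13 2019.
Oct 13 2019 + 35 days = Nov 17 2019.
Nov 17 2019 + 35 days = Dec 22 2019.
Dec 22 2019 + 35 days = Jan 26 2020.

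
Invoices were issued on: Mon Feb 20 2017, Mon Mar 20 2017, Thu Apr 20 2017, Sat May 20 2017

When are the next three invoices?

Tue Jun 20 2017, Thu Jul 20 2017, Sun Aug 20 2017

The day-of-month is always 20 (28, 31, 30 days between events).
So this recurs on the 20th of each month.
June 2017: Tue Jun 20 2017.
July 2017: Thu Jul 20 2017.
August 2017: Sun Aug 20 2017.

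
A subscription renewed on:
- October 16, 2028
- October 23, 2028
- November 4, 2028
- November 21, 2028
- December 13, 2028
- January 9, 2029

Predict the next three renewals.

February 10, 2029; March 19, 2029; April 30, 2029

The spacing grows by 5 each time: 7, 12, 17, 22, 27 days.
Next gap: 32 days. January 9, 2029 + 32 days = February 10, 2029.
Next gap: 37 days. February 10, 2029 + 37 days = March 19, 2029.
Next gap: 42 days. March 19, 2029 + 42 days = April 30, 2029.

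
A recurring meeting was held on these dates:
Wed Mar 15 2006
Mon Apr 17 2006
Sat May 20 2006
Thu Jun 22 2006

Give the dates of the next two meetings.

The spacing is 33, 33, 33 days — always 33 days.
Thu Jun 22 2006 + 33 days = Tue Jul 25 2006.
Tue Jul 25 2006 + 33 days = Sun Aug 27 2006.

Tue Jul 25 2006, Sun Aug 27 2006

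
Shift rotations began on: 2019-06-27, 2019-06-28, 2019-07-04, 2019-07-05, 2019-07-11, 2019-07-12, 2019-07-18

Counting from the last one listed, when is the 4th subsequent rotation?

Gaps: 1, 6, 1, 6, 1, 6 days — not constant, but cyclic with period 2.
The events fall on every Thursday and Friday.
Next Friday: 2019-07-19.
Next Thursday: 2019-07-25.
Next Friday: 2019-07-26.
Next Thursday: 2019-08-01.

2019-08-01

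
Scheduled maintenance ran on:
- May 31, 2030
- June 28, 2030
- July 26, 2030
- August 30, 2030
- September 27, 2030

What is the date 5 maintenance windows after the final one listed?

Every date is a Friday; gaps 28, 28, 35, 28 days.
Each is the last Friday of its month (at least one falls on the 29th or later, ruling out '4th Friday').
Last Friday of October 2030: October 25, 2030.
November 2030 ends with Friday November 29, 2030.
Last Friday of December 2030: December 27, 2030.
January 2031 ends with Friday January 31, 2031.
Last Friday of February 2031: February 28, 2031.

February 28, 2031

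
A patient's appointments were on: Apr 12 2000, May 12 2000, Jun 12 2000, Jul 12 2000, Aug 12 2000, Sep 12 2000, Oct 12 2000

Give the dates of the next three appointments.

Nov 12 2000, Dec 12 2000, Jan 12 2001

Each date is the 12th; the gaps (30, 31, 30, 31, 31, 30) track the month lengths.
The rule is the 12th of each month.
Next: November 2000 → Nov 12 2000.
December 2000: Dec 12 2000.
Next: January 2001 → Jan 12 2001.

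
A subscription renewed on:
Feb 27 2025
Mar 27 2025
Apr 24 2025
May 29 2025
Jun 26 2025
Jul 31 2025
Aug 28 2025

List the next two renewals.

Every date is a Thursday; gaps 28, 28, 35, 28, 35, 28 days.
Each is the last Thursday of its month (at least one falls on the 29th or later, ruling out '4th Thursday').
September 2025 ends with Thursday Sep 25 2025.
October 2025 ends with Thursday Oct 30 2025.

Sep 25 2025, Oct 30 2025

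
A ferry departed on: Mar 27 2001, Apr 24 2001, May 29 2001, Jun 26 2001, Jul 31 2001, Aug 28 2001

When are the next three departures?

All Tuesdays; the gaps (28, 35, 28, 35, 28) vary with month length.
This is the last Tuesday of each month.
Last Tuesday of September 2001: Sep 25 2001.
October 2001 ends with Tuesday Oct 30 2001.
November 2001 ends with Tuesday Nov 27 2001.

Sep 25 2001, Oct 30 2001, Nov 27 2001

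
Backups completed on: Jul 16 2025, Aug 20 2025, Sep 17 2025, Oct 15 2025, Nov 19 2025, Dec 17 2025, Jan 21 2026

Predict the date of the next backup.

Feb 18 2026

All dates are Wednesdays, 35, 28, 28, 35, 28, 35 days apart.
Specifically, the 3rd Wednesday of each month.
February 2026 — 3rd Wednesday is Feb 18 2026.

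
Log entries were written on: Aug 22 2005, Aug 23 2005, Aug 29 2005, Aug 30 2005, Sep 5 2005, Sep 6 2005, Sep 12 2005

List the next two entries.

The gap pattern 1, 6, 1, 6, 1, 6 repeats every 2 events.
These are the Mondays and Tuesdays of each week.
The following Tuesday is Sep 13 2005.
Next Monday: Sep 19 2005.

Sep 13 2005, Sep 19 2005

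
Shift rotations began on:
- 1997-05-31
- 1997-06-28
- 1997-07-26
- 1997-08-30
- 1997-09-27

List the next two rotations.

All Saturdays; the gaps (28, 28, 35, 28) vary with month length.
This is the last Saturday of each month.
Last Saturday of October 1997: 1997-10-25.
Last Saturday of November 1997: 1997-11-29.

1997-10-25, 1997-11-29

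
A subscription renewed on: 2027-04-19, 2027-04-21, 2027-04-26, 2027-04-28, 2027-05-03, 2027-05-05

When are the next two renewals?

Gaps: 2, 5, 2, 5, 2 days — not constant, but cyclic with period 2.
The events fall on every Monday and Wednesday.
The following Monday is 2027-05-10.
Next Wednesday: 2027-05-12.

2027-05-10, 2027-05-12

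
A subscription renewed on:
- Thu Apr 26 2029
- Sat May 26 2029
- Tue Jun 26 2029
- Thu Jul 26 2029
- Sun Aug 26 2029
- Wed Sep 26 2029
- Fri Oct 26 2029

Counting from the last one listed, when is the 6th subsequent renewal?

The day-of-month is always 26 (30, 31, 30, 31, 31, 30 days between events).
So this recurs on the 26th of each month.
November 2029: Mon Nov 26 2029.
Next: December 2029 → Wed Dec 26 2029.
January 2030: Sat Jan 26 2030.
Next: February 2030 → Tue Feb 26 2030.
Next: March 2030 → Tue Mar 26 2030.
Next: April 2030 → Fri Apr 26 2030.

Fri Apr 26 2030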